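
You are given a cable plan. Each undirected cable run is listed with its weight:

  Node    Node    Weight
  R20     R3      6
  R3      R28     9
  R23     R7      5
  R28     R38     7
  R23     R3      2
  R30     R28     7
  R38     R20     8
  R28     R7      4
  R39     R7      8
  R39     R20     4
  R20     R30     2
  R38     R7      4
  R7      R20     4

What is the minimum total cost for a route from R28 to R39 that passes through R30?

13

Shortest R28→R30: R28–R30 = 7
Shortest R30→R39: R30–R20–R39 = 6
Total via R30: 7 + 6 = 13.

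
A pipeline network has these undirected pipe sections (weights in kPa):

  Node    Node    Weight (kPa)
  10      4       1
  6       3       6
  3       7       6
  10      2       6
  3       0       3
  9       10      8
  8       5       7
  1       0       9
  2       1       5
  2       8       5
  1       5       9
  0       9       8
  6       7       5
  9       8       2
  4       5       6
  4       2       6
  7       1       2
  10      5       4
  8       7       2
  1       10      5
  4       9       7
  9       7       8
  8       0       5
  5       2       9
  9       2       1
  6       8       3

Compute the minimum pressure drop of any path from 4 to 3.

14 kPa

Running Dijkstra from 4:
4: 0
10: 1  (via 4)
5: 5  (via 10)
1: 6  (via 10)
2: 6  (via 4)
9: 7  (via 4)
7: 8  (via 1)
8: 9  (via 9)
6: 12  (via 8)
0: 14  (via 8)
3: 14  (via 7)
Shortest route: 4 → 10 → 1 → 7 → 3 = 14 kPa.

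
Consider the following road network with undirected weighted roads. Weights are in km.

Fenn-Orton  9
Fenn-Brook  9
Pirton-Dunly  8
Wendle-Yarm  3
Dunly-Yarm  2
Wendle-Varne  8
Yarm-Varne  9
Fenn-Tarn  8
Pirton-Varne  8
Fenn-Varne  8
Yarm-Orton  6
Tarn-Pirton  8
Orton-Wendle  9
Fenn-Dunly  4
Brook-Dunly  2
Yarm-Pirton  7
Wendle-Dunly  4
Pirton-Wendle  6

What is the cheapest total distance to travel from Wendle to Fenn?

Running Dijkstra from Wendle:
Wendle: 0
Yarm: 3  (via Wendle)
Dunly: 4  (via Wendle)
Brook: 6  (via Dunly)
Pirton: 6  (via Wendle)
Fenn: 8  (via Dunly)
Shortest route: Wendle → Dunly → Fenn = 8 km.

8 km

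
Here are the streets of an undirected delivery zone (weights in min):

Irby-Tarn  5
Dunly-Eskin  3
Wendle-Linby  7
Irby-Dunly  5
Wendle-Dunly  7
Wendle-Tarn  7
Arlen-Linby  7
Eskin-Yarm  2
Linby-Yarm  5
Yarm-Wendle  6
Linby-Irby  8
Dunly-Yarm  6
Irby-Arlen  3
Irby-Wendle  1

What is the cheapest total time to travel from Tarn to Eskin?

13 min

Shortest distances from Tarn:
Tarn: 0
Irby: 5  (via Tarn)
Wendle: 6  (via Irby)
Arlen: 8  (via Irby)
Dunly: 10  (via Irby)
Yarm: 12  (via Wendle)
Linby: 13  (via Irby)
Eskin: 13  (via Dunly)
Shortest route: Tarn–Irby–Dunly–Eskin = 13 min.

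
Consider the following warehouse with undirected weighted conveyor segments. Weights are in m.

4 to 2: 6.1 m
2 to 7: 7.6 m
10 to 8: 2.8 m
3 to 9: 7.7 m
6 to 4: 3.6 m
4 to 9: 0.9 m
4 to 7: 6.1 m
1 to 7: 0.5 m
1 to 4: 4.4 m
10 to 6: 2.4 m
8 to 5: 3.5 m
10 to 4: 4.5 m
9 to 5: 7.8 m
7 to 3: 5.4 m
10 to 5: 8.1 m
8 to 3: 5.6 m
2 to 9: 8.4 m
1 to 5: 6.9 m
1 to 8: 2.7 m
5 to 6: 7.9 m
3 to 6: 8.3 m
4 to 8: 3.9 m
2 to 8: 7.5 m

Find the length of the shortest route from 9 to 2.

7 m

Candidate routes:
9 - 2: 8.4 = 8.4
9 - 4 - 8 - 2: 0.9+3.9+7.5 = 12.3
9 - 4 - 2: 0.9+6.1 = 7
The minimum is 7 m via 9 - 4 - 2.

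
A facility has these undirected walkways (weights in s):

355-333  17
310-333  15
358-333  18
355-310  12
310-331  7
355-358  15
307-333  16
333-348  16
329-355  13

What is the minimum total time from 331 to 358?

34 s

Enumerating some paths:
331 → 310 → 355 → 333 → 358: 7+12+17+18 = 54
331 → 310 → 355 → 358: 7+12+15 = 34
331 → 310 → 333 → 358: 7+15+18 = 40
The minimum is 34 s via 331 → 310 → 355 → 358.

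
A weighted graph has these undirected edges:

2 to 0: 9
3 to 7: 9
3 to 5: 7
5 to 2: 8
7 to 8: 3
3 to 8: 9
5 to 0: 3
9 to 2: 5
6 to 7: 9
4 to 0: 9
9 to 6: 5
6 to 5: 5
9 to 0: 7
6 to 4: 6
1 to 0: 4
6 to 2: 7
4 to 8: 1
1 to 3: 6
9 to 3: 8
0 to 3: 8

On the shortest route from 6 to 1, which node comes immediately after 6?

Candidate routes:
6 - 9 - 0 - 1: 5+7+4 = 16
6 - 5 - 3 - 1: 5+7+6 = 18
6 - 5 - 0 - 1: 5+3+4 = 12
The minimum is 12 via 6 - 5 - 0 - 1.
So from 6 the first move is to 5.

5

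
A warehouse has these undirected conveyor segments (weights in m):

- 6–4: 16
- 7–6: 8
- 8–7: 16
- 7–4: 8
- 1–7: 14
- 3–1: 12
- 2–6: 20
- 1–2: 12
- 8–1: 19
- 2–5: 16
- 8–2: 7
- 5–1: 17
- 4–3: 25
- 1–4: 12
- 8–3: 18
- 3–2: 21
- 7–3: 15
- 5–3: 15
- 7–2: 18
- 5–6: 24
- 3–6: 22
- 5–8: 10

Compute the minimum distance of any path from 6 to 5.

24 m

Enumerating some paths:
6–5: 24 = 24
6–7–8–5: 8+16+10 = 34
6–2–5: 20+16 = 36
6–3–5: 22+15 = 37
Cheapest is 6–5 at 24 m.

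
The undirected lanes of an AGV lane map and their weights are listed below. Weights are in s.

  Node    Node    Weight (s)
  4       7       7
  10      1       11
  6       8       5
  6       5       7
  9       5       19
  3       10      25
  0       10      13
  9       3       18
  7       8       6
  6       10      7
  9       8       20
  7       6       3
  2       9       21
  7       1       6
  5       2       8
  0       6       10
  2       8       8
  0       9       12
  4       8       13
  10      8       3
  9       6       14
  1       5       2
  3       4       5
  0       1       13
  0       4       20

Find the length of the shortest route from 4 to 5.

15 s

Running Dijkstra from 4:
4: 0
3: 5  (via 4)
7: 7  (via 4)
6: 10  (via 7)
1: 13  (via 7)
8: 13  (via 4)
5: 15  (via 1)
Shortest route: 4–7–1–5 = 15 s.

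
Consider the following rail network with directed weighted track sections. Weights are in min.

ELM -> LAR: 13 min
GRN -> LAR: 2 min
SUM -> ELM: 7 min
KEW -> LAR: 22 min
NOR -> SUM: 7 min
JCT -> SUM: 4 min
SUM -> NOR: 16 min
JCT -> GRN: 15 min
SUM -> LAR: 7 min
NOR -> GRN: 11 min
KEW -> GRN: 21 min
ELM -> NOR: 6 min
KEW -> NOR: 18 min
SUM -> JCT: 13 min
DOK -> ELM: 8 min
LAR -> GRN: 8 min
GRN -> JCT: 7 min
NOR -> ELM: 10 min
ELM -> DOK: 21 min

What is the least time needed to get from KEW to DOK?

49 min

Shortest distances from KEW:
KEW: 0
NOR: 18  (via KEW)
GRN: 21  (via KEW)
LAR: 22  (via KEW)
SUM: 25  (via NOR)
ELM: 28  (via NOR)
JCT: 28  (via GRN)
DOK: 49  (via ELM)
Shortest route: KEW–NOR–ELM–DOK = 49 min.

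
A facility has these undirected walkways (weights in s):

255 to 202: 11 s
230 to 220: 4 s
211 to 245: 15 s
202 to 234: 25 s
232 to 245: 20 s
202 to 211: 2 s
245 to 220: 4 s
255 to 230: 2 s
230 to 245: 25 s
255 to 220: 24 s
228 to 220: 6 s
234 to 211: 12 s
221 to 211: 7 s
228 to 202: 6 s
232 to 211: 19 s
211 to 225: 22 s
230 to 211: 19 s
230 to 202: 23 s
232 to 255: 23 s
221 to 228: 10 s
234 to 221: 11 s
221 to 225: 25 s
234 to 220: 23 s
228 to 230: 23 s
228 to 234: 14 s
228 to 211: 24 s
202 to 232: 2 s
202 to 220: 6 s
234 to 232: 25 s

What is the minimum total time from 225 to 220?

Settle nodes by increasing distance from 225:
225: 0
211: 22  (via 225)
202: 24  (via 211)
221: 25  (via 225)
232: 26  (via 202)
228: 30  (via 202)
220: 30  (via 202)
Shortest route: 225 → 211 → 202 → 220 = 30 s.

30 s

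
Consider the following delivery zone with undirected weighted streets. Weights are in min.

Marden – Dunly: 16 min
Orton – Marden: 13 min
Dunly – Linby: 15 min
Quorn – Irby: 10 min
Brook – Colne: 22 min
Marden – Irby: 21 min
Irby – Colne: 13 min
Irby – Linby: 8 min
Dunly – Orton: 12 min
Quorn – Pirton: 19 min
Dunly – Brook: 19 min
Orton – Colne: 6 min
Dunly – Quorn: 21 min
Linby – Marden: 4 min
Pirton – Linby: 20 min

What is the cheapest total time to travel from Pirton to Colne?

41 min

Settle nodes by increasing distance from Pirton:
Pirton: 0
Quorn: 19  (via Pirton)
Linby: 20  (via Pirton)
Marden: 24  (via Linby)
Irby: 28  (via Linby)
Dunly: 35  (via Linby)
Orton: 37  (via Marden)
Colne: 41  (via Irby)
Shortest route: Pirton → Linby → Irby → Colne = 41 min.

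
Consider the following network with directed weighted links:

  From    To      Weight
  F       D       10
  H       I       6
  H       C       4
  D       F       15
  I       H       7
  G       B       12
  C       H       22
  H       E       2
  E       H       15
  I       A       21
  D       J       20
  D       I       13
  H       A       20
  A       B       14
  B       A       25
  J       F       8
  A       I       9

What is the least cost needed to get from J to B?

Compare a few routes:
J - F - D - I - H - A - B: 8+10+13+7+20+14 = 72
J - F - D - I - A - B: 8+10+13+21+14 = 66
Cheapest is J - F - D - I - A - B at 66.

66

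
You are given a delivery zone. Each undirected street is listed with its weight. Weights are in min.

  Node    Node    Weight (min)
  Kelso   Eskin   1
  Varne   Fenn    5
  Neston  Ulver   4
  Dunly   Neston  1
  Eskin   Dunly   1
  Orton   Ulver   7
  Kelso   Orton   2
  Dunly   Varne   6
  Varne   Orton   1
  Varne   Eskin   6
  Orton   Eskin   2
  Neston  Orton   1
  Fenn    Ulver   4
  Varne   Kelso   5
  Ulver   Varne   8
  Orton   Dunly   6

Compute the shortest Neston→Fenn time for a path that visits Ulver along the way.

Best Neston to Ulver: Neston–Ulver costing 4
Best Ulver to Fenn: Ulver–Fenn costing 4
Total via Ulver: 4 + 4 = 8 min.

8 min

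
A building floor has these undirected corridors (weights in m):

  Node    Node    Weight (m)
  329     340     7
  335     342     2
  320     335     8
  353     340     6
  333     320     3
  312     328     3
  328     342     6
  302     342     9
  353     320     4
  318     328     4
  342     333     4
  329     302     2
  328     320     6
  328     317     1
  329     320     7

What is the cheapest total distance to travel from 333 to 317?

10 m

Running Dijkstra from 333:
333: 0
320: 3  (via 333)
342: 4  (via 333)
335: 6  (via 342)
353: 7  (via 320)
328: 9  (via 320)
317: 10  (via 328)
Shortest route: 333 → 320 → 328 → 317 = 10 m.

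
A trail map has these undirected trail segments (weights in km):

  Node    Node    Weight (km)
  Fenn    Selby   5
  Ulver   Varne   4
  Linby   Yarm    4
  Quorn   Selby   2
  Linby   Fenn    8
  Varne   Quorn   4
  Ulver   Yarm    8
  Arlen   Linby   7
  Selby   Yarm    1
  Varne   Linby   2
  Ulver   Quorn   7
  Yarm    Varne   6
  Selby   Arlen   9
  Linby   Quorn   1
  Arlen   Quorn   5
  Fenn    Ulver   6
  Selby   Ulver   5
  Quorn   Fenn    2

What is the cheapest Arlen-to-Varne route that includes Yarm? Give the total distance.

Best Arlen to Yarm: Arlen–Quorn–Selby–Yarm costing 8
Best Yarm to Varne: Yarm–Varne costing 6
Total via Yarm: 8 + 6 = 14 km.

14 km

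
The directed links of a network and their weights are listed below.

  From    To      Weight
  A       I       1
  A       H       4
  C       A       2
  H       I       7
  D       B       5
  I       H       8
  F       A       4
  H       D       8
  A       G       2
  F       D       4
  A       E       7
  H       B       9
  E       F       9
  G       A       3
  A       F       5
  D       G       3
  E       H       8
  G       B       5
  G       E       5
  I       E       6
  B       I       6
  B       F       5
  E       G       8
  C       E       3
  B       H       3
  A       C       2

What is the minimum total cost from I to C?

19

Shortest distances from I:
I: 0
E: 6  (via I)
H: 8  (via I)
G: 14  (via E)
F: 15  (via E)
D: 16  (via H)
A: 17  (via G)
B: 17  (via H)
C: 19  (via A)
Shortest route: I → E → G → A → C = 19.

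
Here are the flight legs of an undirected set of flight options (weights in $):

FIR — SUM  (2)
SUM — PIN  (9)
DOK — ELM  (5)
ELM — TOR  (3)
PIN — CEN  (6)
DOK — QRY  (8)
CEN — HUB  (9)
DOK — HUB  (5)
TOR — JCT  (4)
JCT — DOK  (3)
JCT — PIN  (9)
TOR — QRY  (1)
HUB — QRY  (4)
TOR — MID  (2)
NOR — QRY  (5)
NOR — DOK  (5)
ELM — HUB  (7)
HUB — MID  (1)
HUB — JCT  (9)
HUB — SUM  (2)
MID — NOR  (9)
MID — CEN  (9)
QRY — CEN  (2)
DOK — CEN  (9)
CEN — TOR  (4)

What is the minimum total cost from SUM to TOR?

Candidate routes:
SUM - HUB - MID - TOR: 2+1+2 = 5
SUM - HUB - QRY - CEN - TOR: 2+4+2+4 = 12
SUM - HUB - QRY - TOR: 2+4+1 = 7
Cheapest is SUM - HUB - MID - TOR at $5.

$5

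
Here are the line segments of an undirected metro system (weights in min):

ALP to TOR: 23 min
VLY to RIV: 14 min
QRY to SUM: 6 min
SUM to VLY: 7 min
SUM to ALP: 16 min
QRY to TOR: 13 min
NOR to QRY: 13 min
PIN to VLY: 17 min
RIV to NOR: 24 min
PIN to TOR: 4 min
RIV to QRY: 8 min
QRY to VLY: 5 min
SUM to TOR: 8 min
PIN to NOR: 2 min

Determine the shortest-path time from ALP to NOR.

Enumerating some paths:
ALP–SUM–QRY–NOR: 16+6+13 = 35
ALP–TOR–PIN–NOR: 23+4+2 = 29
ALP–SUM–TOR–PIN–NOR: 16+8+4+2 = 30
The minimum is 29 min via ALP–TOR–PIN–NOR.

29 min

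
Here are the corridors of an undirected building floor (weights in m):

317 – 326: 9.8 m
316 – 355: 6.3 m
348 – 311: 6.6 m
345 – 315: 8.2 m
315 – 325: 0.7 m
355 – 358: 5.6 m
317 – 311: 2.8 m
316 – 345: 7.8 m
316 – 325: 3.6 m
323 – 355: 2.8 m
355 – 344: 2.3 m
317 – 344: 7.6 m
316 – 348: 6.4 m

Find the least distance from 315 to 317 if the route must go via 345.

31.8 m

Shortest 315→345: 315 → 345 = 8.2
Best 345 to 317: 345 → 316 → 348 → 311 → 317 costing 23.6
Total via 345: 8.2 + 23.6 = 31.8 m.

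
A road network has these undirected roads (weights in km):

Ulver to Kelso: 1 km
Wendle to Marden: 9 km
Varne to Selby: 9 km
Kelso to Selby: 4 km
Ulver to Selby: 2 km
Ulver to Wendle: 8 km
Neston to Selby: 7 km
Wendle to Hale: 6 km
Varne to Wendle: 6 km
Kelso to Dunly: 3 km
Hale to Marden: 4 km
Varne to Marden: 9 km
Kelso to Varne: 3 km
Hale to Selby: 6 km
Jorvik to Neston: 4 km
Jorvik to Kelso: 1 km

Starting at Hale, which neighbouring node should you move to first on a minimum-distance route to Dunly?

Compare a few routes:
Hale - Wendle - Ulver - Kelso - Dunly: 6+8+1+3 = 18
Hale - Selby - Kelso - Dunly: 6+4+3 = 13
Hale - Selby - Ulver - Kelso - Dunly: 6+2+1+3 = 12
Cheapest is Hale - Selby - Ulver - Kelso - Dunly at 12 km.
So from Hale the first move is to Selby.

Selby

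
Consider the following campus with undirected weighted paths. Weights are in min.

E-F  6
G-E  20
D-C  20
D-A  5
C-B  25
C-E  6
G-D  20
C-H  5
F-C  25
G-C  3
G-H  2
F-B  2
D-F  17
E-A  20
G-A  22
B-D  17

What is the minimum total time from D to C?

20 min

Settle nodes by increasing distance from D:
D: 0
A: 5  (via D)
B: 17  (via D)
F: 17  (via D)
C: 20  (via D)
Shortest route: D → C = 20 min.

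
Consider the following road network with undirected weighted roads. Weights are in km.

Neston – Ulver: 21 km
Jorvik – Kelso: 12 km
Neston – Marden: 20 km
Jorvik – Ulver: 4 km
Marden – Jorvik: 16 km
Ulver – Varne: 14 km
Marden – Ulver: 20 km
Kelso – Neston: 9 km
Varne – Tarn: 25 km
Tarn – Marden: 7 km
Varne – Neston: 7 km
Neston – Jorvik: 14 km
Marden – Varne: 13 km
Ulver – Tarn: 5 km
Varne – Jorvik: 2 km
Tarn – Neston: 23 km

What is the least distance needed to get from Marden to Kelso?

Settle nodes by increasing distance from Marden:
Marden: 0
Tarn: 7  (via Marden)
Ulver: 12  (via Tarn)
Varne: 13  (via Marden)
Jorvik: 15  (via Varne)
Neston: 20  (via Marden)
Kelso: 27  (via Jorvik)
Shortest route: Marden → Varne → Jorvik → Kelso = 27 km.

27 km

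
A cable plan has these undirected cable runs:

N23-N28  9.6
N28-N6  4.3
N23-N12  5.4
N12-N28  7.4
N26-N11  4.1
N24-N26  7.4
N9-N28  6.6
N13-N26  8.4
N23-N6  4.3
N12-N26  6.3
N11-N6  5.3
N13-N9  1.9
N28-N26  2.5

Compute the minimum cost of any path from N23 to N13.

17.1

Running Dijkstra from N23:
N23: 0
N6: 4.3  (via N23)
N12: 5.4  (via N23)
N28: 8.6  (via N6)
N11: 9.6  (via N6)
N26: 11.1  (via N28)
N9: 15.2  (via N28)
N13: 17.1  (via N9)
Shortest route: N23 → N6 → N28 → N9 → N13 = 17.1.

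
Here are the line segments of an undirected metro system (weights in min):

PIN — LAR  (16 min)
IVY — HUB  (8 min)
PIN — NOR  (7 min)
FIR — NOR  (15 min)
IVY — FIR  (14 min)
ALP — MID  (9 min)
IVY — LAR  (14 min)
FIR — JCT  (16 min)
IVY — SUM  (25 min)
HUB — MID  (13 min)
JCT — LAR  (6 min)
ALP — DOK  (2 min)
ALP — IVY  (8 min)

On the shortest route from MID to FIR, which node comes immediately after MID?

ALP

Candidate routes:
MID → ALP → IVY → FIR: 9+8+14 = 31
MID → HUB → IVY → FIR: 13+8+14 = 35
The minimum is 31 min via MID → ALP → IVY → FIR.
So from MID the first move is to ALP.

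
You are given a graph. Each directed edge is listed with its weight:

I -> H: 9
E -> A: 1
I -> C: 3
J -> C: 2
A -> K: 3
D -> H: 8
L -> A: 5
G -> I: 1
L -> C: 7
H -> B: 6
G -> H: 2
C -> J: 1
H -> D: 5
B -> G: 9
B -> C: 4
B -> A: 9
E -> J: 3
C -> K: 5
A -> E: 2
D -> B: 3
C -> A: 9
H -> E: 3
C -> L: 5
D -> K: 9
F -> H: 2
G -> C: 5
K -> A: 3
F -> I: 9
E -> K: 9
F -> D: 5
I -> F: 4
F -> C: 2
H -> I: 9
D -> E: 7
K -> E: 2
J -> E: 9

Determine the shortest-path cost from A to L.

12

Running Dijkstra from A:
A: 0
E: 2  (via A)
K: 3  (via A)
J: 5  (via E)
C: 7  (via J)
L: 12  (via C)
Shortest route: A–E–J–C–L = 12.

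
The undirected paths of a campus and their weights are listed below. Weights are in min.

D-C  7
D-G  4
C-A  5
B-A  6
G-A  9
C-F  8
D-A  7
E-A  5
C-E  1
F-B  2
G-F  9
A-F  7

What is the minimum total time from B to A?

6 min

Running Dijkstra from B:
B: 0
F: 2  (via B)
A: 6  (via B)
Shortest route: B–A = 6 min.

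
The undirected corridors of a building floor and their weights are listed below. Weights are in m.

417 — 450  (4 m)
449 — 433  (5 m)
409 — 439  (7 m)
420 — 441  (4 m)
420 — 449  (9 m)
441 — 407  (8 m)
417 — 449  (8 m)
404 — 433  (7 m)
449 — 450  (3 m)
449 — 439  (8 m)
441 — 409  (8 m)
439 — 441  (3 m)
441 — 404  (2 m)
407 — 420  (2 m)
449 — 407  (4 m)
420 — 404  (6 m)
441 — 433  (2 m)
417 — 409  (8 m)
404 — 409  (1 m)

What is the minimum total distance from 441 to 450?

Enumerating some paths:
441–433–449–450: 2+5+3 = 10
441–420–407–449–450: 4+2+4+3 = 13
441–439–449–450: 3+8+3 = 14
The minimum is 10 m via 441–433–449–450.

10 m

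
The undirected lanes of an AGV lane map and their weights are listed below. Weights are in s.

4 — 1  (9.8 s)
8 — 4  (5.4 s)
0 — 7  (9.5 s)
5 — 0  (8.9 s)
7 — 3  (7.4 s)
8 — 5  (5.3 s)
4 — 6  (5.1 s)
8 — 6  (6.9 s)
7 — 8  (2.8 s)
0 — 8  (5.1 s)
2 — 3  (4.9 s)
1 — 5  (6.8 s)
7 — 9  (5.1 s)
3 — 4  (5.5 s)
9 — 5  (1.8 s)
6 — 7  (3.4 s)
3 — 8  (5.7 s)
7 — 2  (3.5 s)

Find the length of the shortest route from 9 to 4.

12.5 s

Enumerating some paths:
9 - 7 - 6 - 4: 5.1+3.4+5.1 = 13.6
9 - 5 - 8 - 4: 1.8+5.3+5.4 = 12.5
9 - 7 - 8 - 4: 5.1+2.8+5.4 = 13.3
Cheapest is 9 - 5 - 8 - 4 at 12.5 s.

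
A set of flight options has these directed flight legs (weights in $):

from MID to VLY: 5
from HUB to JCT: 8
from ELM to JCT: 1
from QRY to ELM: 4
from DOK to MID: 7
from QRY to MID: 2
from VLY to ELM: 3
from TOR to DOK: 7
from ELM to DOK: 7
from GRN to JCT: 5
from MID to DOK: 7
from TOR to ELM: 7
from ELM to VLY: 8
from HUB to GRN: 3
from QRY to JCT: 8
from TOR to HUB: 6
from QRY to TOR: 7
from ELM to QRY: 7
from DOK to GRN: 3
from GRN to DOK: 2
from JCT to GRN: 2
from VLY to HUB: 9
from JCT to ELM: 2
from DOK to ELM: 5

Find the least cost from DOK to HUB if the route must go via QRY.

$25

Best DOK to QRY: DOK–ELM–QRY costing 12
Shortest QRY→HUB: QRY–TOR–HUB = 13
Total via QRY: 12 + 13 = $25.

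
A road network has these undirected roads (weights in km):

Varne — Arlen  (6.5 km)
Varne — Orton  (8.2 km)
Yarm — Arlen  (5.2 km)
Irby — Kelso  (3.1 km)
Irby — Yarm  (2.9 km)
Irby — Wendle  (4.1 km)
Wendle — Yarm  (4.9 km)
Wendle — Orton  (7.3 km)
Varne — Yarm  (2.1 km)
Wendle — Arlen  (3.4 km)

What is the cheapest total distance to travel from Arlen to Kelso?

10.6 km

Running Dijkstra from Arlen:
Arlen: 0
Wendle: 3.4  (via Arlen)
Yarm: 5.2  (via Arlen)
Varne: 6.5  (via Arlen)
Irby: 7.5  (via Wendle)
Kelso: 10.6  (via Irby)
Shortest route: Arlen → Wendle → Irby → Kelso = 10.6 km.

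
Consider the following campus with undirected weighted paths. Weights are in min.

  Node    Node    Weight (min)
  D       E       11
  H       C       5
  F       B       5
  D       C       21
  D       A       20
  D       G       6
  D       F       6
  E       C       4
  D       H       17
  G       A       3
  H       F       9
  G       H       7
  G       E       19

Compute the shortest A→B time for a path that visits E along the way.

41 min

Shortest A→E: A–G–H–C–E = 19
Best E to B: E–D–F–B costing 22
Total via E: 19 + 22 = 41 min.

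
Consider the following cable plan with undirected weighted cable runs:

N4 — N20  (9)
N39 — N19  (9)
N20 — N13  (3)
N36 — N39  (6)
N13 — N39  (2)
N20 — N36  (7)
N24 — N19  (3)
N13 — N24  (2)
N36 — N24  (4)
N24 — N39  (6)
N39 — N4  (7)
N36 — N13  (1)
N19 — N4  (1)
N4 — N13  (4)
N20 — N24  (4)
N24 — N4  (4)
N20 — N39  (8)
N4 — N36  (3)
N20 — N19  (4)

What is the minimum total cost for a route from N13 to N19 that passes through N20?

Shortest N13→N20: N13–N20 = 3
Best N20 to N19: N20–N19 costing 4
Total via N20: 3 + 4 = 7.

7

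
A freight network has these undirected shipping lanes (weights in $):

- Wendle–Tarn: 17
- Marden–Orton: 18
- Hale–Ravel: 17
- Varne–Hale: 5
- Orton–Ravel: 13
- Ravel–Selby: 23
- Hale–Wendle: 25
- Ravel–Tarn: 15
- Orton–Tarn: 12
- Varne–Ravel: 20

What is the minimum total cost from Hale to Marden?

Settle nodes by increasing distance from Hale:
Hale: 0
Varne: 5  (via Hale)
Ravel: 17  (via Hale)
Wendle: 25  (via Hale)
Orton: 30  (via Ravel)
Tarn: 32  (via Ravel)
Selby: 40  (via Ravel)
Marden: 48  (via Orton)
Shortest route: Hale–Ravel–Orton–Marden = $48.

$48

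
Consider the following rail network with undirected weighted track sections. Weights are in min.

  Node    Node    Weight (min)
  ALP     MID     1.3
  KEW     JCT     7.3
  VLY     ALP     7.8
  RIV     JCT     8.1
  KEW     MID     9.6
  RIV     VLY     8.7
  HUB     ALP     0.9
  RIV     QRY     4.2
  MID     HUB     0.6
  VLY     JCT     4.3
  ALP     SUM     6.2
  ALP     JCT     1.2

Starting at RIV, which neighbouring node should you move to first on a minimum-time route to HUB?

Enumerating some paths:
RIV → VLY → JCT → ALP → HUB: 8.7+4.3+1.2+0.9 = 15.1
RIV → JCT → ALP → MID → HUB: 8.1+1.2+1.3+0.6 = 11.2
RIV → VLY → JCT → ALP → MID → HUB: 8.7+4.3+1.2+1.3+0.6 = 16.1
RIV → JCT → ALP → HUB: 8.1+1.2+0.9 = 10.2
The minimum is 10.2 min via RIV → JCT → ALP → HUB.
So from RIV the first move is to JCT.

JCT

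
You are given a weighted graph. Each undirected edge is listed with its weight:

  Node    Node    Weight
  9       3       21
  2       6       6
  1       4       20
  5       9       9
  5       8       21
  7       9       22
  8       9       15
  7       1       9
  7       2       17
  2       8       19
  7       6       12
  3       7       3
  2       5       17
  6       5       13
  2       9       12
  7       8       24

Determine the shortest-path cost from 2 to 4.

Shortest distances from 2:
2: 0
6: 6  (via 2)
9: 12  (via 2)
5: 17  (via 2)
7: 17  (via 2)
8: 19  (via 2)
3: 20  (via 7)
1: 26  (via 7)
4: 46  (via 1)
Shortest route: 2 → 7 → 1 → 4 = 46.

46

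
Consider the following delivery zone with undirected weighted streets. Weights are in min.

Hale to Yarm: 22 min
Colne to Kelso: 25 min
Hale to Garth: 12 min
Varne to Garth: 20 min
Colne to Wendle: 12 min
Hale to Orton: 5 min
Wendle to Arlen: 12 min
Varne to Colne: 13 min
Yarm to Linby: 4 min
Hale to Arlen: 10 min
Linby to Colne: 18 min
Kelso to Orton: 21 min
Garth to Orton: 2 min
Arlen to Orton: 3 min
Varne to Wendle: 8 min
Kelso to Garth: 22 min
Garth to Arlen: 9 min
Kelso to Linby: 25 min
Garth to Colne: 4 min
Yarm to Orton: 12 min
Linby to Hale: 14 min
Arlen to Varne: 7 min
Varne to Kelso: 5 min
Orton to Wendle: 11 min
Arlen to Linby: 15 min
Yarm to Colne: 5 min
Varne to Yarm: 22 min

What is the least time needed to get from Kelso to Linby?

25 min

Shortest distances from Kelso:
Kelso: 0
Varne: 5  (via Kelso)
Arlen: 12  (via Varne)
Wendle: 13  (via Varne)
Orton: 15  (via Arlen)
Garth: 17  (via Orton)
Colne: 18  (via Varne)
Hale: 20  (via Orton)
Yarm: 23  (via Colne)
Linby: 25  (via Kelso)
Shortest route: Kelso–Linby = 25 min.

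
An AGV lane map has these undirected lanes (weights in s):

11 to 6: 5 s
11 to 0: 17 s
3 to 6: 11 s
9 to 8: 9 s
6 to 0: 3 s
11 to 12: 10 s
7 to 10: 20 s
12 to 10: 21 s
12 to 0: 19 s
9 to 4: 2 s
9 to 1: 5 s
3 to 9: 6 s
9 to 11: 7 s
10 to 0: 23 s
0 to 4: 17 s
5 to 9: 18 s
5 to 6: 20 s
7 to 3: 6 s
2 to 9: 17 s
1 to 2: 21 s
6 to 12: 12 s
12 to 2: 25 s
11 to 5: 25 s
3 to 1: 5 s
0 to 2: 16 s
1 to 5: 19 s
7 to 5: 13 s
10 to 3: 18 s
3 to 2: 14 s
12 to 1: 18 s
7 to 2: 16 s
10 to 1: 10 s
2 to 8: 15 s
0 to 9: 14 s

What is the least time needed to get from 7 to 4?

Running Dijkstra from 7:
7: 0
3: 6  (via 7)
1: 11  (via 3)
9: 12  (via 3)
5: 13  (via 7)
4: 14  (via 9)
Shortest route: 7–3–9–4 = 14 s.

14 s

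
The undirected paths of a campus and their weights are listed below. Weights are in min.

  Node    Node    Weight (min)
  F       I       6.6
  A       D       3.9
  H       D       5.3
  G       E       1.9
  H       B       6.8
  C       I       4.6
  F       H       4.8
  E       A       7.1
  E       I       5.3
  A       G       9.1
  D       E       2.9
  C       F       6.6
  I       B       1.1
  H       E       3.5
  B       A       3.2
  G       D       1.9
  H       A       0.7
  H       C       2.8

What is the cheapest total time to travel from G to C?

Running Dijkstra from G:
G: 0
D: 1.9  (via G)
E: 1.9  (via G)
H: 5.4  (via E)
A: 5.8  (via D)
I: 7.2  (via E)
C: 8.2  (via H)
Shortest route: G–E–H–C = 8.2 min.

8.2 min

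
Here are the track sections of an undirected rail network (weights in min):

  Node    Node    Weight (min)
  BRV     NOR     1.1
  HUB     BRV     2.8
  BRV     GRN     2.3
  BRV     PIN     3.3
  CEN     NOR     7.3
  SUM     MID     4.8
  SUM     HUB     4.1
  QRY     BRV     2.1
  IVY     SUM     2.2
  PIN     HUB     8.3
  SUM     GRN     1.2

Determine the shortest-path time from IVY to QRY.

7.8 min

Settle nodes by increasing distance from IVY:
IVY: 0
SUM: 2.2  (via IVY)
GRN: 3.4  (via SUM)
BRV: 5.7  (via GRN)
HUB: 6.3  (via SUM)
NOR: 6.8  (via BRV)
MID: 7  (via SUM)
QRY: 7.8  (via BRV)
Shortest route: IVY–SUM–GRN–BRV–QRY = 7.8 min.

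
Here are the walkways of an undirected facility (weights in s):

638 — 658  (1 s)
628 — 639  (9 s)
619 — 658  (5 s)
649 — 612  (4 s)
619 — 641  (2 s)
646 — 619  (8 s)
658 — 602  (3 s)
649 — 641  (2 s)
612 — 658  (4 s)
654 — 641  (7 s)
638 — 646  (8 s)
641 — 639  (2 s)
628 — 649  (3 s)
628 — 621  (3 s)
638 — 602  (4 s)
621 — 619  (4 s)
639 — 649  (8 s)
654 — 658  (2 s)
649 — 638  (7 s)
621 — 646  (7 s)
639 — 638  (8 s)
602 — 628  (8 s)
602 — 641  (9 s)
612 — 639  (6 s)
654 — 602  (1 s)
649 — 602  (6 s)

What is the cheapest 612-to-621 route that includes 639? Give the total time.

Best 612 to 639: 612–639 costing 6
Best 639 to 621: 639–641–619–621 costing 8
Total via 639: 6 + 8 = 14 s.

14 s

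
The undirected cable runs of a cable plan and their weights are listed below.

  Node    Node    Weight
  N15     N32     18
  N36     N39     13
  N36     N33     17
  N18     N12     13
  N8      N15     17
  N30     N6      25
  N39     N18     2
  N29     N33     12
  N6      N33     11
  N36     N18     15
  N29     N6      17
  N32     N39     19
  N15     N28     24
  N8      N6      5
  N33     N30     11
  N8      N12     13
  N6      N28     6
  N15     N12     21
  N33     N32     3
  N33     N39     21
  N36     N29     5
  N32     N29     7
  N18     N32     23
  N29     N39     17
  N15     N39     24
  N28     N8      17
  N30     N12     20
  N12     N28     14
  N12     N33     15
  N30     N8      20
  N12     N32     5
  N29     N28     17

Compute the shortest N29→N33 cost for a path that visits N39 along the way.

Shortest N29→N39: N29 → N39 = 17
Shortest N39→N33: N39 → N33 = 21
Total via N39: 17 + 21 = 38.

38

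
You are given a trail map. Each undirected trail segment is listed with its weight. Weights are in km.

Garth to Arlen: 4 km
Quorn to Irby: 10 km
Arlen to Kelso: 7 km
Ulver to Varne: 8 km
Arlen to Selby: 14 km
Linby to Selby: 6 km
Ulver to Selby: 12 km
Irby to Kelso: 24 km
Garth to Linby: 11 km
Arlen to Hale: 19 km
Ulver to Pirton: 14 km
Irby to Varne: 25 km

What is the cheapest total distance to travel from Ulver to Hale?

45 km

Compare a few routes:
Ulver–Selby–Linby–Garth–Arlen–Hale: 12+6+11+4+19 = 52
Ulver–Selby–Arlen–Hale: 12+14+19 = 45
The minimum is 45 km via Ulver–Selby–Arlen–Hale.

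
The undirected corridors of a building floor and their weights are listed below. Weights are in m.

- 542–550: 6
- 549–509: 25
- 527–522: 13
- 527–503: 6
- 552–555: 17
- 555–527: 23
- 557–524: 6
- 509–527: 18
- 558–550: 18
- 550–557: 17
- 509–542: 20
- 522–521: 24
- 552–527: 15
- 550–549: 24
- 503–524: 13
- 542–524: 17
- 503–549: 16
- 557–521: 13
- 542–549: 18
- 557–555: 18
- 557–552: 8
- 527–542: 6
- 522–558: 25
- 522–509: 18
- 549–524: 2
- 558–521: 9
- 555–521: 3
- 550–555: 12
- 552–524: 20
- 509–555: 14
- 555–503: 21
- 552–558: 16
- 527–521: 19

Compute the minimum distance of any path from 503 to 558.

33 m

Running Dijkstra from 503:
503: 0
527: 6  (via 503)
542: 12  (via 527)
524: 13  (via 503)
549: 15  (via 524)
550: 18  (via 542)
557: 19  (via 524)
522: 19  (via 527)
555: 21  (via 503)
552: 21  (via 527)
521: 24  (via 555)
509: 24  (via 527)
558: 33  (via 521)
Shortest route: 503 → 555 → 521 → 558 = 33 m.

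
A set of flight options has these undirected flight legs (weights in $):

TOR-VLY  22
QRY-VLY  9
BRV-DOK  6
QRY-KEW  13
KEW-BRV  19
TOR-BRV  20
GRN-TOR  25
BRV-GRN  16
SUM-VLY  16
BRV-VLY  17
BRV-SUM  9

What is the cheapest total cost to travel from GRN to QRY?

$42

Running Dijkstra from GRN:
GRN: 0
BRV: 16  (via GRN)
DOK: 22  (via BRV)
SUM: 25  (via BRV)
TOR: 25  (via GRN)
VLY: 33  (via BRV)
KEW: 35  (via BRV)
QRY: 42  (via VLY)
Shortest route: GRN → BRV → VLY → QRY = $42.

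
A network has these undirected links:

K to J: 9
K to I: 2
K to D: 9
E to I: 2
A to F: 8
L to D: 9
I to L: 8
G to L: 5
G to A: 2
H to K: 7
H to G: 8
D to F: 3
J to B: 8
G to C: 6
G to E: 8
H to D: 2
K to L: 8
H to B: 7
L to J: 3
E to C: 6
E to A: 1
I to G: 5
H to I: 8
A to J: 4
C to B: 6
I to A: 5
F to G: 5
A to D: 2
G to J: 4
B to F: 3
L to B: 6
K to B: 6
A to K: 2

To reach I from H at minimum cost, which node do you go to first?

Enumerating some paths:
H → I: 8 = 8
H → D → A → E → I: 2+2+1+2 = 7
H → D → A → K → I: 2+2+2+2 = 8
Cheapest is H → D → A → E → I at 7.
So from H the first move is to D.

D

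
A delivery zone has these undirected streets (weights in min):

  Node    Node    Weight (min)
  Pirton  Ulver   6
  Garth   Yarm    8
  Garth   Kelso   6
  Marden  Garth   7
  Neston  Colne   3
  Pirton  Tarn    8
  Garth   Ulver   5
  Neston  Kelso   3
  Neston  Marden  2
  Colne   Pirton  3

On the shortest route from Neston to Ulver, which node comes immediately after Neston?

Candidate routes:
Neston → Colne → Pirton → Ulver: 3+3+6 = 12
Neston → Marden → Garth → Ulver: 2+7+5 = 14
The minimum is 12 min via Neston → Colne → Pirton → Ulver.
So from Neston the first move is to Colne.

Colne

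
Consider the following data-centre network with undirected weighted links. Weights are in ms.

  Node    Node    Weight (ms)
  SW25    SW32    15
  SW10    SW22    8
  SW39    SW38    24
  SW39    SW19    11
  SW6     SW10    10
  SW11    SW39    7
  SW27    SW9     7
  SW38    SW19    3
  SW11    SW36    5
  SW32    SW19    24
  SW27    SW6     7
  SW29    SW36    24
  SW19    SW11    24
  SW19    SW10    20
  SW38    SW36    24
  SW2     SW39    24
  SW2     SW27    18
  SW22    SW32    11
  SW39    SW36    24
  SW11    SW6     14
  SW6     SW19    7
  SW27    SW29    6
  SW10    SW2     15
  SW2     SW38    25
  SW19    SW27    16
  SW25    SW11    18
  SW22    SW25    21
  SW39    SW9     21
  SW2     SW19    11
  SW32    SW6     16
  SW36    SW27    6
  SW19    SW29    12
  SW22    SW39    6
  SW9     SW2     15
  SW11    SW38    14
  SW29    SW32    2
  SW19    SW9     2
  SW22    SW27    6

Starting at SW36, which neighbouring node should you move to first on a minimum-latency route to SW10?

SW27

Compare a few routes:
SW36 → SW11 → SW39 → SW22 → SW10: 5+7+6+8 = 26
SW36 → SW27 → SW6 → SW10: 6+7+10 = 23
SW36 → SW27 → SW22 → SW10: 6+6+8 = 20
Cheapest is SW36 → SW27 → SW22 → SW10 at 20 ms.
So from SW36 the first move is to SW27.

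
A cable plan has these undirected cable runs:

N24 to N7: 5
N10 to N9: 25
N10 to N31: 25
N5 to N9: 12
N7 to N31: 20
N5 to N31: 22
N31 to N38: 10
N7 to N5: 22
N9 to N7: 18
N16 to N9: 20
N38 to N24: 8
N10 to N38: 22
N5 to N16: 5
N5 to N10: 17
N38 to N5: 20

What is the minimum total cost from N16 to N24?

32

Enumerating some paths:
N16 - N5 - N9 - N7 - N24: 5+12+18+5 = 40
N16 - N5 - N7 - N24: 5+22+5 = 32
N16 - N5 - N38 - N24: 5+20+8 = 33
N16 - N9 - N7 - N24: 20+18+5 = 43
The minimum is 32 via N16 - N5 - N7 - N24.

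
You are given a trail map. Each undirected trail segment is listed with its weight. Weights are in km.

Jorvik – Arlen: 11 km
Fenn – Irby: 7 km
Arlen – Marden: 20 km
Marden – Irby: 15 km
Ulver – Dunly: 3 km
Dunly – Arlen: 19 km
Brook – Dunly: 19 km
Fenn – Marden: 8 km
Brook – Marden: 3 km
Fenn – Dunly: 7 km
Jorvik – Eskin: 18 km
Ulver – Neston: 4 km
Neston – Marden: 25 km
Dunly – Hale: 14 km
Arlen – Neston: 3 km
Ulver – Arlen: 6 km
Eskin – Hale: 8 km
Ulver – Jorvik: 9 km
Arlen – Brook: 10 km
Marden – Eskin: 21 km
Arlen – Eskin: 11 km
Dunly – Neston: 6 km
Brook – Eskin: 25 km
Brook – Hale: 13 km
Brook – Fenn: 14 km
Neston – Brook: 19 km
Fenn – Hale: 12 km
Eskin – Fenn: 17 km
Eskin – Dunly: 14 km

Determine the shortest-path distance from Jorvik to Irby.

26 km

Running Dijkstra from Jorvik:
Jorvik: 0
Ulver: 9  (via Jorvik)
Arlen: 11  (via Jorvik)
Dunly: 12  (via Ulver)
Neston: 13  (via Ulver)
Eskin: 18  (via Jorvik)
Fenn: 19  (via Dunly)
Brook: 21  (via Arlen)
Marden: 24  (via Brook)
Hale: 26  (via Dunly)
Irby: 26  (via Fenn)
Shortest route: Jorvik–Ulver–Dunly–Fenn–Irby = 26 km.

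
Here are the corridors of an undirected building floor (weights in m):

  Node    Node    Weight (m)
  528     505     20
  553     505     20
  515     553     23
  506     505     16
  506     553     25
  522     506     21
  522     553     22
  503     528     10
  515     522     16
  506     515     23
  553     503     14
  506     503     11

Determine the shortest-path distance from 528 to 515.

44 m

Enumerating some paths:
528 - 503 - 506 - 515: 10+11+23 = 44
528 - 503 - 553 - 515: 10+14+23 = 47
Cheapest is 528 - 503 - 506 - 515 at 44 m.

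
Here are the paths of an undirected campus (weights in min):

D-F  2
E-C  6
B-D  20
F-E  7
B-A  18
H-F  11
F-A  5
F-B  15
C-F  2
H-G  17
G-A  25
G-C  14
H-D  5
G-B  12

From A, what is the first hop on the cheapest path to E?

F

Candidate routes:
A–F–C–E: 5+2+6 = 13
A–F–E: 5+7 = 12
The minimum is 12 min via A–F–E.
So from A the first move is to F.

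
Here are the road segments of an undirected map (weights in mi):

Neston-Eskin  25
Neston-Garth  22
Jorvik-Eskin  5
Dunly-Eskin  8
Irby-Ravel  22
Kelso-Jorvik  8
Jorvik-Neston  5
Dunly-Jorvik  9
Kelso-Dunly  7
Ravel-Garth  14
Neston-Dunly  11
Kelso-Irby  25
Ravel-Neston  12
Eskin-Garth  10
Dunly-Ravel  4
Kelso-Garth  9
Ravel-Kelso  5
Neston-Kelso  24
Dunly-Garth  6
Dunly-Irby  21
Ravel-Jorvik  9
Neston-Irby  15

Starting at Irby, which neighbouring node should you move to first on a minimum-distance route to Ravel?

Enumerating some paths:
Irby → Dunly → Ravel: 21+4 = 25
Irby → Ravel: 22 = 22
Irby → Neston → Jorvik → Ravel: 15+5+9 = 29
Irby → Neston → Ravel: 15+12 = 27
Cheapest is Irby → Ravel at 22 mi.
So from Irby the first move is to Ravel.

Ravel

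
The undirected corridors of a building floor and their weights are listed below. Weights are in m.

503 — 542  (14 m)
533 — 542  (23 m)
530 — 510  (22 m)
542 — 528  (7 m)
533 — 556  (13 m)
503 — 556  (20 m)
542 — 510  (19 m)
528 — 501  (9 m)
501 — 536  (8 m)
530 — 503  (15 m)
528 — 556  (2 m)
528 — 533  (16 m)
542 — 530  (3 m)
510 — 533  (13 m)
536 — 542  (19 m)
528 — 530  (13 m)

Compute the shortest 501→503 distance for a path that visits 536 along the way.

Best 501 to 536: 501–536 costing 8
Shortest 536→503: 536–542–503 = 33
Total via 536: 8 + 33 = 41 m.

41 m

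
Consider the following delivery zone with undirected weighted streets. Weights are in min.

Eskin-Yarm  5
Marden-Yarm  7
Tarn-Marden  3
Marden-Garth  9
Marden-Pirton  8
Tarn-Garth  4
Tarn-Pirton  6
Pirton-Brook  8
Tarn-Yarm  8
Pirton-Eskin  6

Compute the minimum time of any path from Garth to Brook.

18 min

Running Dijkstra from Garth:
Garth: 0
Tarn: 4  (via Garth)
Marden: 7  (via Tarn)
Pirton: 10  (via Tarn)
Yarm: 12  (via Tarn)
Eskin: 16  (via Pirton)
Brook: 18  (via Pirton)
Shortest route: Garth → Tarn → Pirton → Brook = 18 min.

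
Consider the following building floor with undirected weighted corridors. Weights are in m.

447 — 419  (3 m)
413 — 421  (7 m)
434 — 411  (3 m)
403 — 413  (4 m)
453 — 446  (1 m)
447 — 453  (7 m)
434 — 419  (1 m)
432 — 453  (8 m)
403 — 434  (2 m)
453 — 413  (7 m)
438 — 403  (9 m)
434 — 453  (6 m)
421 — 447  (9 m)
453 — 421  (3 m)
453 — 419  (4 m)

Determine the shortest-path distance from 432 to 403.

Settle nodes by increasing distance from 432:
432: 0
453: 8  (via 432)
446: 9  (via 453)
421: 11  (via 453)
419: 12  (via 453)
434: 13  (via 419)
413: 15  (via 453)
403: 15  (via 434)
Shortest route: 432 → 453 → 419 → 434 → 403 = 15 m.

15 m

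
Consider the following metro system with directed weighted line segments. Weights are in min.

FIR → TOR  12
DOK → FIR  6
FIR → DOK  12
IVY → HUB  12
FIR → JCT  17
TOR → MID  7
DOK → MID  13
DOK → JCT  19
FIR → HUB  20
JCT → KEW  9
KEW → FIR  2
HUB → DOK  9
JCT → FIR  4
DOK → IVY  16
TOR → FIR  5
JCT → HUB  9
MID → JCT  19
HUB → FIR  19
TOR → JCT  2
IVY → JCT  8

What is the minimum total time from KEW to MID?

21 min

Candidate routes:
KEW → FIR → HUB → DOK → MID: 2+20+9+13 = 44
KEW → FIR → TOR → MID: 2+12+7 = 21
KEW → FIR → DOK → MID: 2+12+13 = 27
The minimum is 21 min via KEW → FIR → TOR → MID.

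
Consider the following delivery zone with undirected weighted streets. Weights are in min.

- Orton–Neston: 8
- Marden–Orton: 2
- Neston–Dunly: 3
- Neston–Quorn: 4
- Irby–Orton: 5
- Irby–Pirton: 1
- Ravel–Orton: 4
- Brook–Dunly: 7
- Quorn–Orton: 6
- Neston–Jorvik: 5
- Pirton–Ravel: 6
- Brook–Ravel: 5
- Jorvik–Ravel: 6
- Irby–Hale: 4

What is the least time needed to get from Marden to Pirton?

8 min

Shortest distances from Marden:
Marden: 0
Orton: 2  (via Marden)
Ravel: 6  (via Orton)
Irby: 7  (via Orton)
Quorn: 8  (via Orton)
Pirton: 8  (via Irby)
Shortest route: Marden → Orton → Irby → Pirton = 8 min.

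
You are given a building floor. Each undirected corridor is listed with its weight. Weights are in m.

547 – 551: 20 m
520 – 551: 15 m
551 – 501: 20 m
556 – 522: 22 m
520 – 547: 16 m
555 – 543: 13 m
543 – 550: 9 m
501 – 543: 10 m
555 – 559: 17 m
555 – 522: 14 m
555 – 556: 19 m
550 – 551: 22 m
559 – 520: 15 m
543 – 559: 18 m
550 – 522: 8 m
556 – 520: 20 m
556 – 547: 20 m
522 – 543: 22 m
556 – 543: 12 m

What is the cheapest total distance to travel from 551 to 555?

43 m

Running Dijkstra from 551:
551: 0
520: 15  (via 551)
547: 20  (via 551)
501: 20  (via 551)
550: 22  (via 551)
559: 30  (via 520)
543: 30  (via 501)
522: 30  (via 550)
556: 35  (via 520)
555: 43  (via 543)
Shortest route: 551 → 501 → 543 → 555 = 43 m.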